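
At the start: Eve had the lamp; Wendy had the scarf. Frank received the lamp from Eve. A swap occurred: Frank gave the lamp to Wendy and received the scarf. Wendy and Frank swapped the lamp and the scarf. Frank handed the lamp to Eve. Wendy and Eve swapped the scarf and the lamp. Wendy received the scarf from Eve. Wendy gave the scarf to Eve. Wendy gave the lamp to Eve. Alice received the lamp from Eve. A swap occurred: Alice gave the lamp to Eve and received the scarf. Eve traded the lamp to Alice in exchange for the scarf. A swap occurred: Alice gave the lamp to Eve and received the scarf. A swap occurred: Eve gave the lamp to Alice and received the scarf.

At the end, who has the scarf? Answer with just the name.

Tracking all object holders:
Start: lamp:Eve, scarf:Wendy
Event 1 (give lamp: Eve -> Frank). State: lamp:Frank, scarf:Wendy
Event 2 (swap lamp<->scarf: now lamp:Wendy, scarf:Frank). State: lamp:Wendy, scarf:Frank
Event 3 (swap lamp<->scarf: now lamp:Frank, scarf:Wendy). State: lamp:Frank, scarf:Wendy
Event 4 (give lamp: Frank -> Eve). State: lamp:Eve, scarf:Wendy
Event 5 (swap scarf<->lamp: now scarf:Eve, lamp:Wendy). State: lamp:Wendy, scarf:Eve
Event 6 (give scarf: Eve -> Wendy). State: lamp:Wendy, scarf:Wendy
Event 7 (give scarf: Wendy -> Eve). State: lamp:Wendy, scarf:Eve
Event 8 (give lamp: Wendy -> Eve). State: lamp:Eve, scarf:Eve
Event 9 (give lamp: Eve -> Alice). State: lamp:Alice, scarf:Eve
Event 10 (swap lamp<->scarf: now lamp:Eve, scarf:Alice). State: lamp:Eve, scarf:Alice
Event 11 (swap lamp<->scarf: now lamp:Alice, scarf:Eve). State: lamp:Alice, scarf:Eve
Event 12 (swap lamp<->scarf: now lamp:Eve, scarf:Alice). State: lamp:Eve, scarf:Alice
Event 13 (swap lamp<->scarf: now lamp:Alice, scarf:Eve). State: lamp:Alice, scarf:Eve

Final state: lamp:Alice, scarf:Eve
The scarf is held by Eve.

Answer: Eve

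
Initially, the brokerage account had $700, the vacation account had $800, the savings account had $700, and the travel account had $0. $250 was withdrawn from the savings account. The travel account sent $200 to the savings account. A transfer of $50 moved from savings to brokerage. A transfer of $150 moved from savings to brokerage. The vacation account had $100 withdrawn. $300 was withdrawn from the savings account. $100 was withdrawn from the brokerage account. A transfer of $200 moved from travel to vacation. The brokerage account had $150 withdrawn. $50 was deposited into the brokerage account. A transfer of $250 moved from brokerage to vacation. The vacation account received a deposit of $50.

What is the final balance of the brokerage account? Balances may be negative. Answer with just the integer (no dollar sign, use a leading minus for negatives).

Tracking account balances step by step:
Start: brokerage=700, vacation=800, savings=700, travel=0
Event 1 (withdraw 250 from savings): savings: 700 - 250 = 450. Balances: brokerage=700, vacation=800, savings=450, travel=0
Event 2 (transfer 200 travel -> savings): travel: 0 - 200 = -200, savings: 450 + 200 = 650. Balances: brokerage=700, vacation=800, savings=650, travel=-200
Event 3 (transfer 50 savings -> brokerage): savings: 650 - 50 = 600, brokerage: 700 + 50 = 750. Balances: brokerage=750, vacation=800, savings=600, travel=-200
Event 4 (transfer 150 savings -> brokerage): savings: 600 - 150 = 450, brokerage: 750 + 150 = 900. Balances: brokerage=900, vacation=800, savings=450, travel=-200
Event 5 (withdraw 100 from vacation): vacation: 800 - 100 = 700. Balances: brokerage=900, vacation=700, savings=450, travel=-200
Event 6 (withdraw 300 from savings): savings: 450 - 300 = 150. Balances: brokerage=900, vacation=700, savings=150, travel=-200
Event 7 (withdraw 100 from brokerage): brokerage: 900 - 100 = 800. Balances: brokerage=800, vacation=700, savings=150, travel=-200
Event 8 (transfer 200 travel -> vacation): travel: -200 - 200 = -400, vacation: 700 + 200 = 900. Balances: brokerage=800, vacation=900, savings=150, travel=-400
Event 9 (withdraw 150 from brokerage): brokerage: 800 - 150 = 650. Balances: brokerage=650, vacation=900, savings=150, travel=-400
Event 10 (deposit 50 to brokerage): brokerage: 650 + 50 = 700. Balances: brokerage=700, vacation=900, savings=150, travel=-400
Event 11 (transfer 250 brokerage -> vacation): brokerage: 700 - 250 = 450, vacation: 900 + 250 = 1150. Balances: brokerage=450, vacation=1150, savings=150, travel=-400
Event 12 (deposit 50 to vacation): vacation: 1150 + 50 = 1200. Balances: brokerage=450, vacation=1200, savings=150, travel=-400

Final balance of brokerage: 450

Answer: 450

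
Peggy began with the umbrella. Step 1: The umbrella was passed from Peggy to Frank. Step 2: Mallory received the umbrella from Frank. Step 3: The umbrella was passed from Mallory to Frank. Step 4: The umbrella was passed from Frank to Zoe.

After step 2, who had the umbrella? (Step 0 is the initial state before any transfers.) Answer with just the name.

Tracking the umbrella holder through step 2:
After step 0 (start): Peggy
After step 1: Frank
After step 2: Mallory

At step 2, the holder is Mallory.

Answer: Mallory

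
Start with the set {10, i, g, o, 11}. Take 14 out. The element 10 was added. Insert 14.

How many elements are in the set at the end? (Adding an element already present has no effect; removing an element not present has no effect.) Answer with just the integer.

Answer: 6

Derivation:
Tracking the set through each operation:
Start: {10, 11, g, i, o}
Event 1 (remove 14): not present, no change. Set: {10, 11, g, i, o}
Event 2 (add 10): already present, no change. Set: {10, 11, g, i, o}
Event 3 (add 14): added. Set: {10, 11, 14, g, i, o}

Final set: {10, 11, 14, g, i, o} (size 6)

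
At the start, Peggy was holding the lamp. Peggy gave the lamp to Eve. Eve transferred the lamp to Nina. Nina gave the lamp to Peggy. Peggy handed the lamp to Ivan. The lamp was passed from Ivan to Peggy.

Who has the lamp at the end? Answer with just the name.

Tracking the lamp through each event:
Start: Peggy has the lamp.
After event 1: Eve has the lamp.
After event 2: Nina has the lamp.
After event 3: Peggy has the lamp.
After event 4: Ivan has the lamp.
After event 5: Peggy has the lamp.

Answer: Peggy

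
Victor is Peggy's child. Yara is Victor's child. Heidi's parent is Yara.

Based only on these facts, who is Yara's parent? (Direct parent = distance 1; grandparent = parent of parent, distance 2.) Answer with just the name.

Answer: Victor

Derivation:
Reconstructing the parent chain from the given facts:
  Peggy -> Victor -> Yara -> Heidi
(each arrow means 'parent of the next')
Positions in the chain (0 = top):
  position of Peggy: 0
  position of Victor: 1
  position of Yara: 2
  position of Heidi: 3

Yara is at position 2; the parent is 1 step up the chain, i.e. position 1: Victor.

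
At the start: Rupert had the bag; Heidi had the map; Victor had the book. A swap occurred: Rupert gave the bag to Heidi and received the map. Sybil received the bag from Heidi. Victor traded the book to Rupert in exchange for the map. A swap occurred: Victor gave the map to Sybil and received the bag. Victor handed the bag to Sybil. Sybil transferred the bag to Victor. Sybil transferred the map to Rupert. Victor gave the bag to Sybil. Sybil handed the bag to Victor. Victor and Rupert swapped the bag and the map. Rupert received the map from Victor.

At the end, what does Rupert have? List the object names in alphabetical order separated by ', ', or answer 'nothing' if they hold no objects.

Answer: bag, book, map

Derivation:
Tracking all object holders:
Start: bag:Rupert, map:Heidi, book:Victor
Event 1 (swap bag<->map: now bag:Heidi, map:Rupert). State: bag:Heidi, map:Rupert, book:Victor
Event 2 (give bag: Heidi -> Sybil). State: bag:Sybil, map:Rupert, book:Victor
Event 3 (swap book<->map: now book:Rupert, map:Victor). State: bag:Sybil, map:Victor, book:Rupert
Event 4 (swap map<->bag: now map:Sybil, bag:Victor). State: bag:Victor, map:Sybil, book:Rupert
Event 5 (give bag: Victor -> Sybil). State: bag:Sybil, map:Sybil, book:Rupert
Event 6 (give bag: Sybil -> Victor). State: bag:Victor, map:Sybil, book:Rupert
Event 7 (give map: Sybil -> Rupert). State: bag:Victor, map:Rupert, book:Rupert
Event 8 (give bag: Victor -> Sybil). State: bag:Sybil, map:Rupert, book:Rupert
Event 9 (give bag: Sybil -> Victor). State: bag:Victor, map:Rupert, book:Rupert
Event 10 (swap bag<->map: now bag:Rupert, map:Victor). State: bag:Rupert, map:Victor, book:Rupert
Event 11 (give map: Victor -> Rupert). State: bag:Rupert, map:Rupert, book:Rupert

Final state: bag:Rupert, map:Rupert, book:Rupert
Rupert holds: bag, book, map.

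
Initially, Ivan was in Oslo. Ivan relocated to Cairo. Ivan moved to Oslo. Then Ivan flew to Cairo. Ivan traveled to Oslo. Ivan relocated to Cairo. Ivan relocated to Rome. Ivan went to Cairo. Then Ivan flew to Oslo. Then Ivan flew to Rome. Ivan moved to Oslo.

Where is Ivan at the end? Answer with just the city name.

Answer: Oslo

Derivation:
Tracking Ivan's location:
Start: Ivan is in Oslo.
After move 1: Oslo -> Cairo. Ivan is in Cairo.
After move 2: Cairo -> Oslo. Ivan is in Oslo.
After move 3: Oslo -> Cairo. Ivan is in Cairo.
After move 4: Cairo -> Oslo. Ivan is in Oslo.
After move 5: Oslo -> Cairo. Ivan is in Cairo.
After move 6: Cairo -> Rome. Ivan is in Rome.
After move 7: Rome -> Cairo. Ivan is in Cairo.
After move 8: Cairo -> Oslo. Ivan is in Oslo.
After move 9: Oslo -> Rome. Ivan is in Rome.
After move 10: Rome -> Oslo. Ivan is in Oslo.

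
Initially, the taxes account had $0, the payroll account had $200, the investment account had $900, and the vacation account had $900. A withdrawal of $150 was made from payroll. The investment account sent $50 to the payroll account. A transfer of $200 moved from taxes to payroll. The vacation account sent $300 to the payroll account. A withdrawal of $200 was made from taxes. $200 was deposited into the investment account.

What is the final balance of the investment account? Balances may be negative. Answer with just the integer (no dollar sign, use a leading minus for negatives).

Tracking account balances step by step:
Start: taxes=0, payroll=200, investment=900, vacation=900
Event 1 (withdraw 150 from payroll): payroll: 200 - 150 = 50. Balances: taxes=0, payroll=50, investment=900, vacation=900
Event 2 (transfer 50 investment -> payroll): investment: 900 - 50 = 850, payroll: 50 + 50 = 100. Balances: taxes=0, payroll=100, investment=850, vacation=900
Event 3 (transfer 200 taxes -> payroll): taxes: 0 - 200 = -200, payroll: 100 + 200 = 300. Balances: taxes=-200, payroll=300, investment=850, vacation=900
Event 4 (transfer 300 vacation -> payroll): vacation: 900 - 300 = 600, payroll: 300 + 300 = 600. Balances: taxes=-200, payroll=600, investment=850, vacation=600
Event 5 (withdraw 200 from taxes): taxes: -200 - 200 = -400. Balances: taxes=-400, payroll=600, investment=850, vacation=600
Event 6 (deposit 200 to investment): investment: 850 + 200 = 1050. Balances: taxes=-400, payroll=600, investment=1050, vacation=600

Final balance of investment: 1050

Answer: 1050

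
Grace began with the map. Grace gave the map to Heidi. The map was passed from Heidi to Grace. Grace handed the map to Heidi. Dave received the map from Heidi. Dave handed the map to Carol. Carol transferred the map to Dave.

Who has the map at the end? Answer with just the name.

Tracking the map through each event:
Start: Grace has the map.
After event 1: Heidi has the map.
After event 2: Grace has the map.
After event 3: Heidi has the map.
After event 4: Dave has the map.
After event 5: Carol has the map.
After event 6: Dave has the map.

Answer: Dave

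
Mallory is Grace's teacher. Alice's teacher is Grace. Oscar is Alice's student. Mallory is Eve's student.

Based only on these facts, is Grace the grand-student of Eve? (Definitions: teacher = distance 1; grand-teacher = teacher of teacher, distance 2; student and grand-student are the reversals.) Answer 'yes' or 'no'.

Reconstructing the teacher chain from the given facts:
  Eve -> Mallory -> Grace -> Alice -> Oscar
(each arrow means 'teacher of the next')
Positions in the chain (0 = top):
  position of Eve: 0
  position of Mallory: 1
  position of Grace: 2
  position of Alice: 3
  position of Oscar: 4

Grace is at position 2, Eve is at position 0; signed distance (j - i) = -2.
'grand-student' requires j - i = -2. Actual distance is -2, so the relation HOLDS.

Answer: yes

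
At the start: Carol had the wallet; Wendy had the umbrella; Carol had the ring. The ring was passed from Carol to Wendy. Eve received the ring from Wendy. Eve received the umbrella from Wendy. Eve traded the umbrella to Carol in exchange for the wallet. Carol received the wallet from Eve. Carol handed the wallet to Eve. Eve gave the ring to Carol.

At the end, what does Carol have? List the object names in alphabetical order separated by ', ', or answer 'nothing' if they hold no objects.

Answer: ring, umbrella

Derivation:
Tracking all object holders:
Start: wallet:Carol, umbrella:Wendy, ring:Carol
Event 1 (give ring: Carol -> Wendy). State: wallet:Carol, umbrella:Wendy, ring:Wendy
Event 2 (give ring: Wendy -> Eve). State: wallet:Carol, umbrella:Wendy, ring:Eve
Event 3 (give umbrella: Wendy -> Eve). State: wallet:Carol, umbrella:Eve, ring:Eve
Event 4 (swap umbrella<->wallet: now umbrella:Carol, wallet:Eve). State: wallet:Eve, umbrella:Carol, ring:Eve
Event 5 (give wallet: Eve -> Carol). State: wallet:Carol, umbrella:Carol, ring:Eve
Event 6 (give wallet: Carol -> Eve). State: wallet:Eve, umbrella:Carol, ring:Eve
Event 7 (give ring: Eve -> Carol). State: wallet:Eve, umbrella:Carol, ring:Carol

Final state: wallet:Eve, umbrella:Carol, ring:Carol
Carol holds: ring, umbrella.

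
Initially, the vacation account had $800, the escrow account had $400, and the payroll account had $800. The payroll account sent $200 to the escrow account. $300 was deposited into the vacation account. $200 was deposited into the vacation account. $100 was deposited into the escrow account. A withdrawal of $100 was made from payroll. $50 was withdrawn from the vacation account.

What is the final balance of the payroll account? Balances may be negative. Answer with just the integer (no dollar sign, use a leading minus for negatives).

Answer: 500

Derivation:
Tracking account balances step by step:
Start: vacation=800, escrow=400, payroll=800
Event 1 (transfer 200 payroll -> escrow): payroll: 800 - 200 = 600, escrow: 400 + 200 = 600. Balances: vacation=800, escrow=600, payroll=600
Event 2 (deposit 300 to vacation): vacation: 800 + 300 = 1100. Balances: vacation=1100, escrow=600, payroll=600
Event 3 (deposit 200 to vacation): vacation: 1100 + 200 = 1300. Balances: vacation=1300, escrow=600, payroll=600
Event 4 (deposit 100 to escrow): escrow: 600 + 100 = 700. Balances: vacation=1300, escrow=700, payroll=600
Event 5 (withdraw 100 from payroll): payroll: 600 - 100 = 500. Balances: vacation=1300, escrow=700, payroll=500
Event 6 (withdraw 50 from vacation): vacation: 1300 - 50 = 1250. Balances: vacation=1250, escrow=700, payroll=500

Final balance of payroll: 500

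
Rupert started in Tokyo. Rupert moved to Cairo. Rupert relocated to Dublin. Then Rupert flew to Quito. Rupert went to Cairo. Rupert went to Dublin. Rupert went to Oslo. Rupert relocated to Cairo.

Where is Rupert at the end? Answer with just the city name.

Tracking Rupert's location:
Start: Rupert is in Tokyo.
After move 1: Tokyo -> Cairo. Rupert is in Cairo.
After move 2: Cairo -> Dublin. Rupert is in Dublin.
After move 3: Dublin -> Quito. Rupert is in Quito.
After move 4: Quito -> Cairo. Rupert is in Cairo.
After move 5: Cairo -> Dublin. Rupert is in Dublin.
After move 6: Dublin -> Oslo. Rupert is in Oslo.
After move 7: Oslo -> Cairo. Rupert is in Cairo.

Answer: Cairo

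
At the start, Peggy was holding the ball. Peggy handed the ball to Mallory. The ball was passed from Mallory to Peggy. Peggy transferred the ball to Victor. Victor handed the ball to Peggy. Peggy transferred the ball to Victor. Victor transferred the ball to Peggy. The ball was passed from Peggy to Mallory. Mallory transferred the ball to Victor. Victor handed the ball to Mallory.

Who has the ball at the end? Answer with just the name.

Tracking the ball through each event:
Start: Peggy has the ball.
After event 1: Mallory has the ball.
After event 2: Peggy has the ball.
After event 3: Victor has the ball.
After event 4: Peggy has the ball.
After event 5: Victor has the ball.
After event 6: Peggy has the ball.
After event 7: Mallory has the ball.
After event 8: Victor has the ball.
After event 9: Mallory has the ball.

Answer: Mallory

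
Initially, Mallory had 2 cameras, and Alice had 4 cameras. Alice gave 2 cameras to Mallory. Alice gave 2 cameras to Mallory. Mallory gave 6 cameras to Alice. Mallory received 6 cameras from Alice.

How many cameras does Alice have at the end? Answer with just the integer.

Tracking counts step by step:
Start: Mallory=2, Alice=4
Event 1 (Alice -> Mallory, 2): Alice: 4 -> 2, Mallory: 2 -> 4. State: Mallory=4, Alice=2
Event 2 (Alice -> Mallory, 2): Alice: 2 -> 0, Mallory: 4 -> 6. State: Mallory=6, Alice=0
Event 3 (Mallory -> Alice, 6): Mallory: 6 -> 0, Alice: 0 -> 6. State: Mallory=0, Alice=6
Event 4 (Alice -> Mallory, 6): Alice: 6 -> 0, Mallory: 0 -> 6. State: Mallory=6, Alice=0

Alice's final count: 0

Answer: 0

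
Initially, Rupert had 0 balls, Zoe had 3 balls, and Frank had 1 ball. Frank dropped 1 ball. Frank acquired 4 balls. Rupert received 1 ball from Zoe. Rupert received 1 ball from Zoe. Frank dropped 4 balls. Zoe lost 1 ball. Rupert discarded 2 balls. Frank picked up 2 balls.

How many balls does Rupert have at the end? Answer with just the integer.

Answer: 0

Derivation:
Tracking counts step by step:
Start: Rupert=0, Zoe=3, Frank=1
Event 1 (Frank -1): Frank: 1 -> 0. State: Rupert=0, Zoe=3, Frank=0
Event 2 (Frank +4): Frank: 0 -> 4. State: Rupert=0, Zoe=3, Frank=4
Event 3 (Zoe -> Rupert, 1): Zoe: 3 -> 2, Rupert: 0 -> 1. State: Rupert=1, Zoe=2, Frank=4
Event 4 (Zoe -> Rupert, 1): Zoe: 2 -> 1, Rupert: 1 -> 2. State: Rupert=2, Zoe=1, Frank=4
Event 5 (Frank -4): Frank: 4 -> 0. State: Rupert=2, Zoe=1, Frank=0
Event 6 (Zoe -1): Zoe: 1 -> 0. State: Rupert=2, Zoe=0, Frank=0
Event 7 (Rupert -2): Rupert: 2 -> 0. State: Rupert=0, Zoe=0, Frank=0
Event 8 (Frank +2): Frank: 0 -> 2. State: Rupert=0, Zoe=0, Frank=2

Rupert's final count: 0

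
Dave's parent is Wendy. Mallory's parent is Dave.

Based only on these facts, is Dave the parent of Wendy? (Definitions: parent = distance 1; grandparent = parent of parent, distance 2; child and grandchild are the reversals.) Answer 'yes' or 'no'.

Reconstructing the parent chain from the given facts:
  Wendy -> Dave -> Mallory
(each arrow means 'parent of the next')
Positions in the chain (0 = top):
  position of Wendy: 0
  position of Dave: 1
  position of Mallory: 2

Dave is at position 1, Wendy is at position 0; signed distance (j - i) = -1.
'parent' requires j - i = 1. Actual distance is -1, so the relation does NOT hold.

Answer: no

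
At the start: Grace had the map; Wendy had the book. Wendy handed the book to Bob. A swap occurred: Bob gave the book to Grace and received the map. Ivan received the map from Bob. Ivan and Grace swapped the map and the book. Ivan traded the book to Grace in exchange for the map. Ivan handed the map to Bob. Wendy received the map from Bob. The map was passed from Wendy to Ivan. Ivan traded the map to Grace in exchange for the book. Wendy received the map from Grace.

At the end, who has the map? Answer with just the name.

Answer: Wendy

Derivation:
Tracking all object holders:
Start: map:Grace, book:Wendy
Event 1 (give book: Wendy -> Bob). State: map:Grace, book:Bob
Event 2 (swap book<->map: now book:Grace, map:Bob). State: map:Bob, book:Grace
Event 3 (give map: Bob -> Ivan). State: map:Ivan, book:Grace
Event 4 (swap map<->book: now map:Grace, book:Ivan). State: map:Grace, book:Ivan
Event 5 (swap book<->map: now book:Grace, map:Ivan). State: map:Ivan, book:Grace
Event 6 (give map: Ivan -> Bob). State: map:Bob, book:Grace
Event 7 (give map: Bob -> Wendy). State: map:Wendy, book:Grace
Event 8 (give map: Wendy -> Ivan). State: map:Ivan, book:Grace
Event 9 (swap map<->book: now map:Grace, book:Ivan). State: map:Grace, book:Ivan
Event 10 (give map: Grace -> Wendy). State: map:Wendy, book:Ivan

Final state: map:Wendy, book:Ivan
The map is held by Wendy.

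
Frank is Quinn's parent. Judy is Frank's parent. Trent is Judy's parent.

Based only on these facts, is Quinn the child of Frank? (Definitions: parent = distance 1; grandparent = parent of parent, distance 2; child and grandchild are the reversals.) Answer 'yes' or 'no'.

Reconstructing the parent chain from the given facts:
  Trent -> Judy -> Frank -> Quinn
(each arrow means 'parent of the next')
Positions in the chain (0 = top):
  position of Trent: 0
  position of Judy: 1
  position of Frank: 2
  position of Quinn: 3

Quinn is at position 3, Frank is at position 2; signed distance (j - i) = -1.
'child' requires j - i = -1. Actual distance is -1, so the relation HOLDS.

Answer: yes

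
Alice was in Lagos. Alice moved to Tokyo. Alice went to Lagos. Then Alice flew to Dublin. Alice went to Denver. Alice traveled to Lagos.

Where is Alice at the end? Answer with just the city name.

Tracking Alice's location:
Start: Alice is in Lagos.
After move 1: Lagos -> Tokyo. Alice is in Tokyo.
After move 2: Tokyo -> Lagos. Alice is in Lagos.
After move 3: Lagos -> Dublin. Alice is in Dublin.
After move 4: Dublin -> Denver. Alice is in Denver.
After move 5: Denver -> Lagos. Alice is in Lagos.

Answer: Lagos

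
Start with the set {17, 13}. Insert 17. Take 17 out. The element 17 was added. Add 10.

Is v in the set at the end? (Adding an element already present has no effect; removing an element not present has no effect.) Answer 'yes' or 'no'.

Tracking the set through each operation:
Start: {13, 17}
Event 1 (add 17): already present, no change. Set: {13, 17}
Event 2 (remove 17): removed. Set: {13}
Event 3 (add 17): added. Set: {13, 17}
Event 4 (add 10): added. Set: {10, 13, 17}

Final set: {10, 13, 17} (size 3)
v is NOT in the final set.

Answer: no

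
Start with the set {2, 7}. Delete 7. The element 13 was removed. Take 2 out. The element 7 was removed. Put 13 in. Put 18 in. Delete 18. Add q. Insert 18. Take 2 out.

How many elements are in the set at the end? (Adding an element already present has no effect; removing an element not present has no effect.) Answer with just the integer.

Tracking the set through each operation:
Start: {2, 7}
Event 1 (remove 7): removed. Set: {2}
Event 2 (remove 13): not present, no change. Set: {2}
Event 3 (remove 2): removed. Set: {}
Event 4 (remove 7): not present, no change. Set: {}
Event 5 (add 13): added. Set: {13}
Event 6 (add 18): added. Set: {13, 18}
Event 7 (remove 18): removed. Set: {13}
Event 8 (add q): added. Set: {13, q}
Event 9 (add 18): added. Set: {13, 18, q}
Event 10 (remove 2): not present, no change. Set: {13, 18, q}

Final set: {13, 18, q} (size 3)

Answer: 3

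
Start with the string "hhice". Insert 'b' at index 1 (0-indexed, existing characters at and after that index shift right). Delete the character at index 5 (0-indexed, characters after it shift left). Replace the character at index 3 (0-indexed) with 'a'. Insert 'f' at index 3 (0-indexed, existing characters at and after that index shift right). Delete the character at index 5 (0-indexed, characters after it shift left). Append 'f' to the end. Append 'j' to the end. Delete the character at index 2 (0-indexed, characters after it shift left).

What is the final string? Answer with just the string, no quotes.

Answer: hbfafj

Derivation:
Applying each edit step by step:
Start: "hhice"
Op 1 (insert 'b' at idx 1): "hhice" -> "hbhice"
Op 2 (delete idx 5 = 'e'): "hbhice" -> "hbhic"
Op 3 (replace idx 3: 'i' -> 'a'): "hbhic" -> "hbhac"
Op 4 (insert 'f' at idx 3): "hbhac" -> "hbhfac"
Op 5 (delete idx 5 = 'c'): "hbhfac" -> "hbhfa"
Op 6 (append 'f'): "hbhfa" -> "hbhfaf"
Op 7 (append 'j'): "hbhfaf" -> "hbhfafj"
Op 8 (delete idx 2 = 'h'): "hbhfafj" -> "hbfafj"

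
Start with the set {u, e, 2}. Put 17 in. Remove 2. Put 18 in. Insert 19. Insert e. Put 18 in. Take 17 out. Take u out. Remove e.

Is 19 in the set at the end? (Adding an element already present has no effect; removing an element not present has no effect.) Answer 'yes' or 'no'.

Answer: yes

Derivation:
Tracking the set through each operation:
Start: {2, e, u}
Event 1 (add 17): added. Set: {17, 2, e, u}
Event 2 (remove 2): removed. Set: {17, e, u}
Event 3 (add 18): added. Set: {17, 18, e, u}
Event 4 (add 19): added. Set: {17, 18, 19, e, u}
Event 5 (add e): already present, no change. Set: {17, 18, 19, e, u}
Event 6 (add 18): already present, no change. Set: {17, 18, 19, e, u}
Event 7 (remove 17): removed. Set: {18, 19, e, u}
Event 8 (remove u): removed. Set: {18, 19, e}
Event 9 (remove e): removed. Set: {18, 19}

Final set: {18, 19} (size 2)
19 is in the final set.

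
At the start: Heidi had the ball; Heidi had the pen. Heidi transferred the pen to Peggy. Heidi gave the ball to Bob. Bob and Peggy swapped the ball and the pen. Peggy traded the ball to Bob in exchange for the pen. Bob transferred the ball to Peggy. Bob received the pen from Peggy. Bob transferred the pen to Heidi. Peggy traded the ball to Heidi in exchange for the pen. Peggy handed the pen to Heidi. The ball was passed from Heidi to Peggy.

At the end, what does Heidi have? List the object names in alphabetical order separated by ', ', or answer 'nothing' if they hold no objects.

Answer: pen

Derivation:
Tracking all object holders:
Start: ball:Heidi, pen:Heidi
Event 1 (give pen: Heidi -> Peggy). State: ball:Heidi, pen:Peggy
Event 2 (give ball: Heidi -> Bob). State: ball:Bob, pen:Peggy
Event 3 (swap ball<->pen: now ball:Peggy, pen:Bob). State: ball:Peggy, pen:Bob
Event 4 (swap ball<->pen: now ball:Bob, pen:Peggy). State: ball:Bob, pen:Peggy
Event 5 (give ball: Bob -> Peggy). State: ball:Peggy, pen:Peggy
Event 6 (give pen: Peggy -> Bob). State: ball:Peggy, pen:Bob
Event 7 (give pen: Bob -> Heidi). State: ball:Peggy, pen:Heidi
Event 8 (swap ball<->pen: now ball:Heidi, pen:Peggy). State: ball:Heidi, pen:Peggy
Event 9 (give pen: Peggy -> Heidi). State: ball:Heidi, pen:Heidi
Event 10 (give ball: Heidi -> Peggy). State: ball:Peggy, pen:Heidi

Final state: ball:Peggy, pen:Heidi
Heidi holds: pen.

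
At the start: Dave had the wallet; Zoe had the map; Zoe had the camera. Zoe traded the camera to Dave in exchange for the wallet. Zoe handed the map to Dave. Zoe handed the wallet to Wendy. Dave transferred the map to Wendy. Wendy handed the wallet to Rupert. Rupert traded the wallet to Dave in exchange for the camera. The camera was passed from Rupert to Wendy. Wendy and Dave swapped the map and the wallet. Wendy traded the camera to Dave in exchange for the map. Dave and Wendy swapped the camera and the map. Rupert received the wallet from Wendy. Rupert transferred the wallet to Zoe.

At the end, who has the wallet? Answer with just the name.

Answer: Zoe

Derivation:
Tracking all object holders:
Start: wallet:Dave, map:Zoe, camera:Zoe
Event 1 (swap camera<->wallet: now camera:Dave, wallet:Zoe). State: wallet:Zoe, map:Zoe, camera:Dave
Event 2 (give map: Zoe -> Dave). State: wallet:Zoe, map:Dave, camera:Dave
Event 3 (give wallet: Zoe -> Wendy). State: wallet:Wendy, map:Dave, camera:Dave
Event 4 (give map: Dave -> Wendy). State: wallet:Wendy, map:Wendy, camera:Dave
Event 5 (give wallet: Wendy -> Rupert). State: wallet:Rupert, map:Wendy, camera:Dave
Event 6 (swap wallet<->camera: now wallet:Dave, camera:Rupert). State: wallet:Dave, map:Wendy, camera:Rupert
Event 7 (give camera: Rupert -> Wendy). State: wallet:Dave, map:Wendy, camera:Wendy
Event 8 (swap map<->wallet: now map:Dave, wallet:Wendy). State: wallet:Wendy, map:Dave, camera:Wendy
Event 9 (swap camera<->map: now camera:Dave, map:Wendy). State: wallet:Wendy, map:Wendy, camera:Dave
Event 10 (swap camera<->map: now camera:Wendy, map:Dave). State: wallet:Wendy, map:Dave, camera:Wendy
Event 11 (give wallet: Wendy -> Rupert). State: wallet:Rupert, map:Dave, camera:Wendy
Event 12 (give wallet: Rupert -> Zoe). State: wallet:Zoe, map:Dave, camera:Wendy

Final state: wallet:Zoe, map:Dave, camera:Wendy
The wallet is held by Zoe.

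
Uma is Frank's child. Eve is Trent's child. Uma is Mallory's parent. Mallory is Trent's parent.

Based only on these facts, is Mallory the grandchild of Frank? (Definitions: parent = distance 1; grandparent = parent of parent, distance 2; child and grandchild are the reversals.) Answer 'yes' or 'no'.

Answer: yes

Derivation:
Reconstructing the parent chain from the given facts:
  Frank -> Uma -> Mallory -> Trent -> Eve
(each arrow means 'parent of the next')
Positions in the chain (0 = top):
  position of Frank: 0
  position of Uma: 1
  position of Mallory: 2
  position of Trent: 3
  position of Eve: 4

Mallory is at position 2, Frank is at position 0; signed distance (j - i) = -2.
'grandchild' requires j - i = -2. Actual distance is -2, so the relation HOLDS.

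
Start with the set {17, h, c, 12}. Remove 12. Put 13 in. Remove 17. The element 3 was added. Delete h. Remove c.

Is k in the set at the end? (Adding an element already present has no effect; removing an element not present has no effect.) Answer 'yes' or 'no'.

Tracking the set through each operation:
Start: {12, 17, c, h}
Event 1 (remove 12): removed. Set: {17, c, h}
Event 2 (add 13): added. Set: {13, 17, c, h}
Event 3 (remove 17): removed. Set: {13, c, h}
Event 4 (add 3): added. Set: {13, 3, c, h}
Event 5 (remove h): removed. Set: {13, 3, c}
Event 6 (remove c): removed. Set: {13, 3}

Final set: {13, 3} (size 2)
k is NOT in the final set.

Answer: no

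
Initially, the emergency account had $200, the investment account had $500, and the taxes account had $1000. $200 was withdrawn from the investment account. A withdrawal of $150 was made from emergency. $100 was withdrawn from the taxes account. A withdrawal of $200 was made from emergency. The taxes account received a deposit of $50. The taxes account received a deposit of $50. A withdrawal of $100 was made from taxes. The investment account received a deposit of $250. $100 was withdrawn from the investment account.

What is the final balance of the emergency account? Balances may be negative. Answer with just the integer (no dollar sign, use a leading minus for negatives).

Tracking account balances step by step:
Start: emergency=200, investment=500, taxes=1000
Event 1 (withdraw 200 from investment): investment: 500 - 200 = 300. Balances: emergency=200, investment=300, taxes=1000
Event 2 (withdraw 150 from emergency): emergency: 200 - 150 = 50. Balances: emergency=50, investment=300, taxes=1000
Event 3 (withdraw 100 from taxes): taxes: 1000 - 100 = 900. Balances: emergency=50, investment=300, taxes=900
Event 4 (withdraw 200 from emergency): emergency: 50 - 200 = -150. Balances: emergency=-150, investment=300, taxes=900
Event 5 (deposit 50 to taxes): taxes: 900 + 50 = 950. Balances: emergency=-150, investment=300, taxes=950
Event 6 (deposit 50 to taxes): taxes: 950 + 50 = 1000. Balances: emergency=-150, investment=300, taxes=1000
Event 7 (withdraw 100 from taxes): taxes: 1000 - 100 = 900. Balances: emergency=-150, investment=300, taxes=900
Event 8 (deposit 250 to investment): investment: 300 + 250 = 550. Balances: emergency=-150, investment=550, taxes=900
Event 9 (withdraw 100 from investment): investment: 550 - 100 = 450. Balances: emergency=-150, investment=450, taxes=900

Final balance of emergency: -150

Answer: -150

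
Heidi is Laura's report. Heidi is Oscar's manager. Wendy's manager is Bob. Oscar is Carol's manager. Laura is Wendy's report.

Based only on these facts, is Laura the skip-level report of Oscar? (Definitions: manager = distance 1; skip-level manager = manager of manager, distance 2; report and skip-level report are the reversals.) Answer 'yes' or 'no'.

Answer: no

Derivation:
Reconstructing the manager chain from the given facts:
  Bob -> Wendy -> Laura -> Heidi -> Oscar -> Carol
(each arrow means 'manager of the next')
Positions in the chain (0 = top):
  position of Bob: 0
  position of Wendy: 1
  position of Laura: 2
  position of Heidi: 3
  position of Oscar: 4
  position of Carol: 5

Laura is at position 2, Oscar is at position 4; signed distance (j - i) = 2.
'skip-level report' requires j - i = -2. Actual distance is 2, so the relation does NOT hold.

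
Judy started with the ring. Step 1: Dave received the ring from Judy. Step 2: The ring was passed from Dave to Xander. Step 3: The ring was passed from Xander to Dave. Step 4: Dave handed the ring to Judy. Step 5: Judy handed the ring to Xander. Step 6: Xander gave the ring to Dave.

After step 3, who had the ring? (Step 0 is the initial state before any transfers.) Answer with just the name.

Answer: Dave

Derivation:
Tracking the ring holder through step 3:
After step 0 (start): Judy
After step 1: Dave
After step 2: Xander
After step 3: Dave

At step 3, the holder is Dave.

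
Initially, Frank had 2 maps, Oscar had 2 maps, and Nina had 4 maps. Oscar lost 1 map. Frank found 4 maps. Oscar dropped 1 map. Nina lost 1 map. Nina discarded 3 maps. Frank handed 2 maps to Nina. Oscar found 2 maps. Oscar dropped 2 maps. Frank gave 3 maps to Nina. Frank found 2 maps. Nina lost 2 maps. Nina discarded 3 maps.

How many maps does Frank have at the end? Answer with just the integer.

Answer: 3

Derivation:
Tracking counts step by step:
Start: Frank=2, Oscar=2, Nina=4
Event 1 (Oscar -1): Oscar: 2 -> 1. State: Frank=2, Oscar=1, Nina=4
Event 2 (Frank +4): Frank: 2 -> 6. State: Frank=6, Oscar=1, Nina=4
Event 3 (Oscar -1): Oscar: 1 -> 0. State: Frank=6, Oscar=0, Nina=4
Event 4 (Nina -1): Nina: 4 -> 3. State: Frank=6, Oscar=0, Nina=3
Event 5 (Nina -3): Nina: 3 -> 0. State: Frank=6, Oscar=0, Nina=0
Event 6 (Frank -> Nina, 2): Frank: 6 -> 4, Nina: 0 -> 2. State: Frank=4, Oscar=0, Nina=2
Event 7 (Oscar +2): Oscar: 0 -> 2. State: Frank=4, Oscar=2, Nina=2
Event 8 (Oscar -2): Oscar: 2 -> 0. State: Frank=4, Oscar=0, Nina=2
Event 9 (Frank -> Nina, 3): Frank: 4 -> 1, Nina: 2 -> 5. State: Frank=1, Oscar=0, Nina=5
Event 10 (Frank +2): Frank: 1 -> 3. State: Frank=3, Oscar=0, Nina=5
Event 11 (Nina -2): Nina: 5 -> 3. State: Frank=3, Oscar=0, Nina=3
Event 12 (Nina -3): Nina: 3 -> 0. State: Frank=3, Oscar=0, Nina=0

Frank's final count: 3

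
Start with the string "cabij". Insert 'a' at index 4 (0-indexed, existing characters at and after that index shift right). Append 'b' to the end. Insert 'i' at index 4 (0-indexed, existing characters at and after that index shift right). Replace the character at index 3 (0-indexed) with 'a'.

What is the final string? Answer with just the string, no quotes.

Answer: cabaiajb

Derivation:
Applying each edit step by step:
Start: "cabij"
Op 1 (insert 'a' at idx 4): "cabij" -> "cabiaj"
Op 2 (append 'b'): "cabiaj" -> "cabiajb"
Op 3 (insert 'i' at idx 4): "cabiajb" -> "cabiiajb"
Op 4 (replace idx 3: 'i' -> 'a'): "cabiiajb" -> "cabaiajb"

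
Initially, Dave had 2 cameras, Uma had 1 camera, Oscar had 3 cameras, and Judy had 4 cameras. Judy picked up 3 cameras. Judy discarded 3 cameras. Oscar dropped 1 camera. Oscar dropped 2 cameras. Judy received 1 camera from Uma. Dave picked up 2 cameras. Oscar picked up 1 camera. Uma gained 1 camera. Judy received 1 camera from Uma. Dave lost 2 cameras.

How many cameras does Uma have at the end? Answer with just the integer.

Tracking counts step by step:
Start: Dave=2, Uma=1, Oscar=3, Judy=4
Event 1 (Judy +3): Judy: 4 -> 7. State: Dave=2, Uma=1, Oscar=3, Judy=7
Event 2 (Judy -3): Judy: 7 -> 4. State: Dave=2, Uma=1, Oscar=3, Judy=4
Event 3 (Oscar -1): Oscar: 3 -> 2. State: Dave=2, Uma=1, Oscar=2, Judy=4
Event 4 (Oscar -2): Oscar: 2 -> 0. State: Dave=2, Uma=1, Oscar=0, Judy=4
Event 5 (Uma -> Judy, 1): Uma: 1 -> 0, Judy: 4 -> 5. State: Dave=2, Uma=0, Oscar=0, Judy=5
Event 6 (Dave +2): Dave: 2 -> 4. State: Dave=4, Uma=0, Oscar=0, Judy=5
Event 7 (Oscar +1): Oscar: 0 -> 1. State: Dave=4, Uma=0, Oscar=1, Judy=5
Event 8 (Uma +1): Uma: 0 -> 1. State: Dave=4, Uma=1, Oscar=1, Judy=5
Event 9 (Uma -> Judy, 1): Uma: 1 -> 0, Judy: 5 -> 6. State: Dave=4, Uma=0, Oscar=1, Judy=6
Event 10 (Dave -2): Dave: 4 -> 2. State: Dave=2, Uma=0, Oscar=1, Judy=6

Uma's final count: 0

Answer: 0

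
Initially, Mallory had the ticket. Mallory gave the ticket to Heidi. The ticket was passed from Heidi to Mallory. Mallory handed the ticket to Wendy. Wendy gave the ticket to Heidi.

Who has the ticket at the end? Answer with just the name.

Answer: Heidi

Derivation:
Tracking the ticket through each event:
Start: Mallory has the ticket.
After event 1: Heidi has the ticket.
After event 2: Mallory has the ticket.
After event 3: Wendy has the ticket.
After event 4: Heidi has the ticket.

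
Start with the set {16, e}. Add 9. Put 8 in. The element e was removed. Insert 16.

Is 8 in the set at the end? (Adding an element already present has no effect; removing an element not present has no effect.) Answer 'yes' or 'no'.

Tracking the set through each operation:
Start: {16, e}
Event 1 (add 9): added. Set: {16, 9, e}
Event 2 (add 8): added. Set: {16, 8, 9, e}
Event 3 (remove e): removed. Set: {16, 8, 9}
Event 4 (add 16): already present, no change. Set: {16, 8, 9}

Final set: {16, 8, 9} (size 3)
8 is in the final set.

Answer: yes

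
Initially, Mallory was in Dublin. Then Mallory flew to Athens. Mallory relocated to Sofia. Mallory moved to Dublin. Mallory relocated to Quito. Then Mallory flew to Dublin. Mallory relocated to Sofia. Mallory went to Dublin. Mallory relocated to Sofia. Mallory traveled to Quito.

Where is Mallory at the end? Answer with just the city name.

Tracking Mallory's location:
Start: Mallory is in Dublin.
After move 1: Dublin -> Athens. Mallory is in Athens.
After move 2: Athens -> Sofia. Mallory is in Sofia.
After move 3: Sofia -> Dublin. Mallory is in Dublin.
After move 4: Dublin -> Quito. Mallory is in Quito.
After move 5: Quito -> Dublin. Mallory is in Dublin.
After move 6: Dublin -> Sofia. Mallory is in Sofia.
After move 7: Sofia -> Dublin. Mallory is in Dublin.
After move 8: Dublin -> Sofia. Mallory is in Sofia.
After move 9: Sofia -> Quito. Mallory is in Quito.

Answer: Quito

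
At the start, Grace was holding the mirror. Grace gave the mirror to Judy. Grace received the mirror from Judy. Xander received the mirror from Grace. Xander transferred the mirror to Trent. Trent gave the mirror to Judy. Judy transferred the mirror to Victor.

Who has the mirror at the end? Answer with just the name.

Tracking the mirror through each event:
Start: Grace has the mirror.
After event 1: Judy has the mirror.
After event 2: Grace has the mirror.
After event 3: Xander has the mirror.
After event 4: Trent has the mirror.
After event 5: Judy has the mirror.
After event 6: Victor has the mirror.

Answer: Victor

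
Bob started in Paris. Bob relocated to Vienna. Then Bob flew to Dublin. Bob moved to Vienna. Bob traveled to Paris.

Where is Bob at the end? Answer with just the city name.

Answer: Paris

Derivation:
Tracking Bob's location:
Start: Bob is in Paris.
After move 1: Paris -> Vienna. Bob is in Vienna.
After move 2: Vienna -> Dublin. Bob is in Dublin.
After move 3: Dublin -> Vienna. Bob is in Vienna.
After move 4: Vienna -> Paris. Bob is in Paris.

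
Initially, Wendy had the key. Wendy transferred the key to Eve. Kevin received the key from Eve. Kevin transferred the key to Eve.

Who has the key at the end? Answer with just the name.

Answer: Eve

Derivation:
Tracking the key through each event:
Start: Wendy has the key.
After event 1: Eve has the key.
After event 2: Kevin has the key.
After event 3: Eve has the key.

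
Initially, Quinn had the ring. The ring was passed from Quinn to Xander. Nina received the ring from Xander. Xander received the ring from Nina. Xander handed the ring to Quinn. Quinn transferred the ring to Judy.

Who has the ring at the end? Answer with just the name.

Tracking the ring through each event:
Start: Quinn has the ring.
After event 1: Xander has the ring.
After event 2: Nina has the ring.
After event 3: Xander has the ring.
After event 4: Quinn has the ring.
After event 5: Judy has the ring.

Answer: Judy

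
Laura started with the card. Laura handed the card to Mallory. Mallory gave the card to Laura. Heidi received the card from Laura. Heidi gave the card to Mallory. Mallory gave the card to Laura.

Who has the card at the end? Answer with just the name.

Answer: Laura

Derivation:
Tracking the card through each event:
Start: Laura has the card.
After event 1: Mallory has the card.
After event 2: Laura has the card.
After event 3: Heidi has the card.
After event 4: Mallory has the card.
After event 5: Laura has the card.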